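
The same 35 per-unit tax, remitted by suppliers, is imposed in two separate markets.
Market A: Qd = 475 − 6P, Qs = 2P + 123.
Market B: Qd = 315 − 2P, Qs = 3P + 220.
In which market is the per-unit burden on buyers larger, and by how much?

Market A: pre-tax P* = 44, Q* = 211; post-tax Q = 158.5; per-unit burden on buyers = 8.75.
Market B: pre-tax P* = 19, Q* = 277; post-tax Q = 235; per-unit burden on buyers = 21.
Difference: 8.75 vs 21 → market B is larger by 12.25.

Market B, by 12.25.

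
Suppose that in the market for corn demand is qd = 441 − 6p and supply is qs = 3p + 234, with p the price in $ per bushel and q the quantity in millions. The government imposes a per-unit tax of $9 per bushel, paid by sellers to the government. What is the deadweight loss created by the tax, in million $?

Deadweight loss = $81 million.

Before the tax: set 441 − 6p = 3p + 234 → p* = $23, q* = 303.
With the tax collected from sellers, supply shifts: qs = 3(p − 9) + 234.
Solving gives q = 285 with buyers paying $26 and sellers receiving $17 (the $9 wedge).
Quantity falls by |ΔQ| = |303 − 285| = 18.
DWL = ½ · t · |ΔQ| = ½ · 9 · 18 = $81.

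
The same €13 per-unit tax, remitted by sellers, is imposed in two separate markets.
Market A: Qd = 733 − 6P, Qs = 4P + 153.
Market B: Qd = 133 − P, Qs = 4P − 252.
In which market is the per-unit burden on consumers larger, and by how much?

Market A: pre-tax P* = €58, Q* = 385; post-tax Q = 353.8; per-unit burden on consumers = €5.2.
Market B: pre-tax P* = €77, Q* = 56; post-tax Q = 45.6; per-unit burden on consumers = €10.4.
Difference: €5.2 vs €10.4 → market B is larger by €5.2.

Market B, by €5.2.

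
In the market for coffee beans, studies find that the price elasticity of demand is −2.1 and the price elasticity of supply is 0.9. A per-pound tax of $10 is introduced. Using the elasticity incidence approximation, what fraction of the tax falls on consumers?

Incidence ratio: consumers' share ≈ εs / (εs + |εd|) = 0.9 / (0.9 + 2.1) = 0.3.
Supply is the less elastic side, so consumers bear the smaller share.

Consumers' share ≈ 0.3.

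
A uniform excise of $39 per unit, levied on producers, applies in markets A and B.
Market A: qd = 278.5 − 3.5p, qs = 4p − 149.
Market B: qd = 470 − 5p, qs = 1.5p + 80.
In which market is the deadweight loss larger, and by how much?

Market A, by $542.1.

Market A: pre-tax p* = $57, q* = 79; post-tax q = 6.2; deadweight loss = $1419.6.
Market B: pre-tax p* = $60, q* = 170; post-tax q = 125; deadweight loss = $877.5.
Difference: $1419.6 vs $877.5 → market A is larger by $542.1.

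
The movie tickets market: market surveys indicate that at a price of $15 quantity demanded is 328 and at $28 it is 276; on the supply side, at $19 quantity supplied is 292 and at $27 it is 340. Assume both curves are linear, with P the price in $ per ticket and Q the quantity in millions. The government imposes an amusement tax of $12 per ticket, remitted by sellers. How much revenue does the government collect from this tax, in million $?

Tax revenue = $3302.4 million.

Demand slope: (276 − 328)/(28 − 15) = -4, so Qd = 388 − 4P.
Supply slope: (340 − 292)/(27 − 19) = 6, so Qs = 6P + 178.
Before the tax: set 388 − 4P = 6P + 178 → P* = $21, Q* = 304.
With the tax collected from sellers, supply shifts: Qs = 6(P − 12) + 178.
Solving gives Q = 275.2 with consumers paying $28.2 and sellers receiving $16.2 (the $12 wedge).
Revenue = t · Q = 12 · 275.2 = $3302.4.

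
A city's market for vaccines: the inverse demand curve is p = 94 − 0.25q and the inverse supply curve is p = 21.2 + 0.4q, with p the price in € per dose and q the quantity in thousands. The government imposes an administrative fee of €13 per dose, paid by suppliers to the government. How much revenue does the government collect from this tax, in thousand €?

Tax revenue = €1196 thousand.

Inverting to q(p) form: qd = 376 − 4p; qs = 2.5p − 53.
Before the tax: set 376 − 4p = 2.5p − 53 → p* = €66, q* = 112.
With the tax collected from suppliers, supply shifts: qs = 2.5(p − 13) − 53.
New equilibrium: consumers pay €71, suppliers receive €58, q = 92. (Wedge: pb − ps = 13.)
Revenue = t · Q = 13 · 92 = €1196.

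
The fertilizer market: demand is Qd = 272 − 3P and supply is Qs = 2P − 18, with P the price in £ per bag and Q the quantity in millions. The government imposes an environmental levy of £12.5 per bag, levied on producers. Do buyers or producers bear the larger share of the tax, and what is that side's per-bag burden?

Before the tax: set 272 − 3P = 2P − 18 → P* = £58, Q* = 98.
With the tax collected from producers, supply shifts: Qs = 2(P − 12.5) − 18.
Solving gives Q = 83 with buyers paying £63 and producers receiving £50.5 (the £12.5 wedge).
Per-bag burden: buyers £5, producers £7.5.
Producers take the larger share because supply is less price-elastic here (demand slope 3 vs supply slope 2).
The less price-elastic side of the market bears the larger share of a per-unit tax.

Producers bear the larger share: £7.5 per bag.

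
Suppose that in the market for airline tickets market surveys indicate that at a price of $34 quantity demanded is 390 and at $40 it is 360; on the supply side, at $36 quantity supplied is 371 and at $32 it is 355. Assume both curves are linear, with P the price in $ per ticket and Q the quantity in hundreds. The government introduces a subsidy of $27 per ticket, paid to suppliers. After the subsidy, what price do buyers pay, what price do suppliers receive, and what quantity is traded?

Buyers pay $25; suppliers receive $52; quantity = 435.

Demand slope: (360 − 390)/(40 − 34) = -5, so Qd = 560 − 5P.
Supply slope: (355 − 371)/(32 − 36) = 4, so Qs = 4P + 227.
Without the subsidy, 560 − 5P = 4P + 227 gives 9P = 333, so P* = $37 and Q* = 375.
With a per-unit subsidy paid to suppliers, each receives P + 27 per unit sold, so supply becomes Qs = 4(P + 27) + 227.
Solving gives Q = 435 with buyers paying $25 and suppliers receiving $52 (the $27 wedge).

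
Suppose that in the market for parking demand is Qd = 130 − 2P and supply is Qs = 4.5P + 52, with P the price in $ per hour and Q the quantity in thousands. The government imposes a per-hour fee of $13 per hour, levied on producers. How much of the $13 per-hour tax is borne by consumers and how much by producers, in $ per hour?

Consumers bear $9 per hour; producers bear $4 per hour.

Without the tax, 130 − 2P = 4.5P + 52 gives 6.5P = 78, so P* = $12 and Q* = 106.
With the tax collected from producers, supply shifts: Qs = 4.5(P − 13) + 52.
Solving gives Q = 88 with consumers paying $21 and producers receiving $8 (the $13 wedge).
Burden on consumers: $9; on producers: $4. (They sum to $13.)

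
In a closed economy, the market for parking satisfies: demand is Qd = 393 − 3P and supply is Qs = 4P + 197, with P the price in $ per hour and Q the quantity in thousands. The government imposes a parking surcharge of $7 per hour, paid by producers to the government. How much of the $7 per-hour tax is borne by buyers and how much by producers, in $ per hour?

Before the tax: set 393 − 3P = 4P + 197 → P* = $28, Q* = 309.
With the tax collected from producers, supply shifts: Qs = 4(P − 7) + 197.
Solving gives Q = 297 with buyers paying $32 and producers receiving $25 (the $7 wedge).
Burden on buyers: $4; on producers: $3. (They sum to $7.)
The less price-elastic side of the market bears the larger share of a per-unit tax.

Buyers bear $4 per hour; producers bear $3 per hour.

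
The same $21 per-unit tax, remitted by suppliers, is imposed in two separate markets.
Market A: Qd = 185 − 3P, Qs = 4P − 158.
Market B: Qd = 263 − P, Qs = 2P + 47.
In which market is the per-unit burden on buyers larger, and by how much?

Market A: pre-tax P* = $49, Q* = 38; post-tax Q = 2; per-unit burden on buyers = $12.
Market B: pre-tax P* = $72, Q* = 191; post-tax Q = 177; per-unit burden on buyers = $14.
Difference: $12 vs $14 → market B is larger by $2.

Market B, by $2.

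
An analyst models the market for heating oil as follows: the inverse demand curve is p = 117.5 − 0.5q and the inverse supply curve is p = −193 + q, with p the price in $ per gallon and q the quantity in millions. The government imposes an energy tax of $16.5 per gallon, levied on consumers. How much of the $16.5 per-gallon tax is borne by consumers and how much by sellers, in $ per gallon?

Rewrite in direct form: qd = 235 − 2p and qs = p + 193.
Before the tax: set 235 − 2p = p + 193 → p* = $14, q* = 207.
With the tax collected from consumers, demand (in seller-price terms) shifts: qd = 235 − 2(p + 16.5).
Solving gives q = 196 with consumers paying $19.5 and sellers receiving $3 (the $16.5 wedge).
Burden on consumers: $5.5; on sellers: $11. (They sum to $16.5.)

Consumers bear $5.5 per gallon; sellers bear $11 per gallon.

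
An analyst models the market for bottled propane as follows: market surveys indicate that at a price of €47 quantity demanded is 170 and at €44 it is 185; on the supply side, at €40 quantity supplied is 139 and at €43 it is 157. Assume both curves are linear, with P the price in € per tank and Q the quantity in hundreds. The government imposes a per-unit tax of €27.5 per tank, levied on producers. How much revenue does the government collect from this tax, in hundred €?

Tax revenue = €2750 hundred.

Demand slope: (185 − 170)/(44 − 47) = -5, so Qd = 405 − 5P.
Supply slope: (157 − 139)/(43 − 40) = 6, so Qs = 6P − 101.
Without the tax, 405 − 5P = 6P − 101 gives 11P = 506, so P* = €46 and Q* = 175.
With the tax collected from producers, supply shifts: Qs = 6(P − 27.5) − 101.
Solving gives Q = 100 with buyers paying €61 and producers receiving €33.5 (the €27.5 wedge).
Revenue = t · Q = 27.5 · 100 = €2750.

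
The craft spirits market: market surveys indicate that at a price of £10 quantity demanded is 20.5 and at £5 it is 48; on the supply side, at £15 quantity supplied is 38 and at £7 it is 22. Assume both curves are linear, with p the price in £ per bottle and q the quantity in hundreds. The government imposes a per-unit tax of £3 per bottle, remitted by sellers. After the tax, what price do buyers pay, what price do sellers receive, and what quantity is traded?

Demand slope: (48 − 20.5)/(5 − 10) = -5.5, so qd = 75.5 − 5.5p.
Supply slope: (22 − 38)/(7 − 15) = 2, so qs = 2p + 8.
Before the tax: set 75.5 − 5.5p = 2p + 8 → p* = £9, q* = 26.
With the tax collected from sellers, supply shifts: qs = 2(p − 3) + 8.
Solving gives q = 21.6 with buyers paying £9.8 and sellers receiving £6.8 (the £3 wedge).

Buyers pay £9.8; sellers receive £6.8; quantity = 21.6.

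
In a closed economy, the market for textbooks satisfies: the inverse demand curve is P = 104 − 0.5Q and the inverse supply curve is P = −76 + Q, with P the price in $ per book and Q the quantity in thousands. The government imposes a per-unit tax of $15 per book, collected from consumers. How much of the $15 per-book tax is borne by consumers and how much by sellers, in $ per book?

Rewrite in direct form: Qd = 208 − 2P and Qs = P + 76.
Without the tax, 208 − 2P = P + 76 gives 3P = 132, so P* = $44 and Q* = 120.
With the tax collected from consumers, demand (in seller-price terms) shifts: Qd = 208 − 2(P + 15).
Solving gives Q = 110 with consumers paying $49 and sellers receiving $34 (the $15 wedge).
Burden on consumers: $5; on sellers: $10. (They sum to $15.)

Consumers bear $5 per book; sellers bear $10 per book.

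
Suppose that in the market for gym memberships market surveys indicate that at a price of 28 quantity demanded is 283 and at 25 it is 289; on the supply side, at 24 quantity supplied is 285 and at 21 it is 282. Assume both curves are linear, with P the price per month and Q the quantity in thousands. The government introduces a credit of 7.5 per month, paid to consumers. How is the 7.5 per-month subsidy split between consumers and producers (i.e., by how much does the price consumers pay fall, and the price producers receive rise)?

Demand slope: (289 − 283)/(25 − 28) = -2, so Qd = 339 − 2P.
Supply slope: (282 − 285)/(21 − 24) = 1, so Qs = P + 261.
Before the subsidy: set 339 − 2P = P + 261 → P* = 26, Q* = 287.
With a per-unit subsidy paid to consumers, each effectively pays P − 7.5, so demand becomes Qd = 339 − 2(P − 7.5).
Solving gives Q = 292 with consumers paying 23.5 and producers receiving 31 (the 7.5 wedge).
Gain to consumers: 2.5; to producers: 5. (They sum to 7.5.)

Consumers gain 2.5 per month; producers gain 5 per month.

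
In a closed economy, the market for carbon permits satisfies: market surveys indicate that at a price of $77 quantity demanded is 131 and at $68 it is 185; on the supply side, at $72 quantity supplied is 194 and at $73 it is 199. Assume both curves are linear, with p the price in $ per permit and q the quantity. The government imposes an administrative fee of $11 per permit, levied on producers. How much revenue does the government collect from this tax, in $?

Tax revenue = $1639.

Demand slope: (185 − 131)/(68 − 77) = -6, so qd = 593 − 6p.
Supply slope: (199 − 194)/(73 − 72) = 5, so qs = 5p − 166.
Before the tax: set 593 − 6p = 5p − 166 → p* = $69, q* = 179.
With the tax collected from producers, supply shifts: qs = 5(p − 11) − 166.
Solving gives q = 149 with buyers paying $74 and producers receiving $63 (the $11 wedge).
Revenue = t · Q = 11 · 149 = $1639.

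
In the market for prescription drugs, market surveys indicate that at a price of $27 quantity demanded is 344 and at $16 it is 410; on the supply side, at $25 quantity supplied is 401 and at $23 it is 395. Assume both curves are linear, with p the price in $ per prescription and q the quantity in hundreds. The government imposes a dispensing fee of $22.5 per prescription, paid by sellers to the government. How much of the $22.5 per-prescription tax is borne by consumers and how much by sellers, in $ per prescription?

Demand slope: (410 − 344)/(16 − 27) = -6, so qd = 506 − 6p.
Supply slope: (395 − 401)/(23 − 25) = 3, so qs = 3p + 326.
Without the tax, 506 − 6p = 3p + 326 gives 9p = 180, so p* = $20 and q* = 386.
With the tax collected from sellers, supply shifts: qs = 3(p − 22.5) + 326.
New equilibrium: consumers pay $27.5, sellers receive $5, q = 341. (Wedge: pb − ps = 22.5.)
Burden on consumers: $7.5; on sellers: $15. (They sum to $22.5.)
The less price-elastic side of the market bears the larger share of a per-unit tax.

Consumers bear $7.5 per prescription; sellers bear $15 per prescription.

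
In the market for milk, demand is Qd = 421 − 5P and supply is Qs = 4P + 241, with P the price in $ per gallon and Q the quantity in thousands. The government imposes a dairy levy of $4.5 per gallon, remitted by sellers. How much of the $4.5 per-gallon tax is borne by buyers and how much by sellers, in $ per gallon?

Buyers bear $2 per gallon; sellers bear $2.5 per gallon.

Without the tax, 421 − 5P = 4P + 241 gives 9P = 180, so P* = $20 and Q* = 321.
With the tax collected from sellers, supply shifts: Qs = 4(P − 4.5) + 241.
Solving gives Q = 311 with buyers paying $22 and sellers receiving $17.5 (the $4.5 wedge).
Burden on buyers: $2; on sellers: $2.5. (They sum to $4.5.)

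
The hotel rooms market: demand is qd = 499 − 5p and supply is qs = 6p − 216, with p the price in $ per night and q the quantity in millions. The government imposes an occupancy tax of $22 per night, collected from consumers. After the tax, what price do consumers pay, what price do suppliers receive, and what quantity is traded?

Consumers pay $77; suppliers receive $55; quantity = 114.

Without the tax, 499 − 5p = 6p − 216 gives 11p = 715, so p* = $65 and q* = 174.
With the tax collected from consumers, demand (in seller-price terms) shifts: qd = 499 − 5(p + 22).
New equilibrium: consumers pay $77, suppliers receive $55, q = 114. (Wedge: pb − ps = 22.)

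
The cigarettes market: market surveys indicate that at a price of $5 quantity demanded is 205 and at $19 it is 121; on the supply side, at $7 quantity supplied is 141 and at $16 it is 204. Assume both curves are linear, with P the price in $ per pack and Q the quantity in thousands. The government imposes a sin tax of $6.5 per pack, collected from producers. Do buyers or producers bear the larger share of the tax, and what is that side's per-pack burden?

Buyers bear the larger share: $3.5 per pack.

Demand slope: (121 − 205)/(19 − 5) = -6, so Qd = 235 − 6P.
Supply slope: (204 − 141)/(16 − 7) = 7, so Qs = 7P + 92.
Without the tax, 235 − 6P = 7P + 92 gives 13P = 143, so P* = $11 and Q* = 169.
With the tax collected from producers, supply shifts: Qs = 7(P − 6.5) + 92.
Solving gives Q = 148 with buyers paying $14.5 and producers receiving $8 (the $6.5 wedge).
Per-pack burden: buyers $3.5, producers $3.
Buyers take the larger share because demand is less price-elastic here (demand slope 6 vs supply slope 7).
The less price-elastic side of the market bears the larger share of a per-unit tax.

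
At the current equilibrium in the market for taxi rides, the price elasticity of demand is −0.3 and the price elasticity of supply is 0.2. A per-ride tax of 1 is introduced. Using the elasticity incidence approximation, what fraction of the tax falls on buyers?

Buyers' share ≈ 0.4.

Incidence ratio: buyers' share ≈ εs / (εs + |εd|) = 0.2 / (0.2 + 0.3) = 0.4.
Supply is the less elastic side, so buyers bear the smaller share.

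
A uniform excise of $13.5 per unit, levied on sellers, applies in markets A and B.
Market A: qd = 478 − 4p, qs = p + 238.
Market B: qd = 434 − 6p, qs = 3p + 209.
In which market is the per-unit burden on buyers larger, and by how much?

Market B, by $1.8.

Market A: pre-tax p* = $48, q* = 286; post-tax q = 275.2; per-unit burden on buyers = $2.7.
Market B: pre-tax p* = $25, q* = 284; post-tax q = 257; per-unit burden on buyers = $4.5.
Difference: $2.7 vs $4.5 → market B is larger by $1.8.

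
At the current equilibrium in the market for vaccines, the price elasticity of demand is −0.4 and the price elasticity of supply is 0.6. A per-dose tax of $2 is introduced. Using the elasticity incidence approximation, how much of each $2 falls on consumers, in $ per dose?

Consumers bear ≈ $1.2 per dose.

Incidence ratio: consumers' share ≈ εs / (εs + |εd|) = 0.6 / (0.6 + 0.4) = 0.6.
So consumers bear ≈ 0.6 × $2 = $1.2; sellers bear $0.8.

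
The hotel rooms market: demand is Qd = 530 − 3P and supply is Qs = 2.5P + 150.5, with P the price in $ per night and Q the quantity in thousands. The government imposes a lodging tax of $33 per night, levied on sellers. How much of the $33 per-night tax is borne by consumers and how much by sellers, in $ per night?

Before the tax: set 530 − 3P = 2.5P + 150.5 → P* = $69, Q* = 323.
With the tax collected from sellers, supply shifts: Qs = 2.5(P − 33) + 150.5.
Solving gives Q = 278 with consumers paying $84 and sellers receiving $51 (the $33 wedge).
Burden on consumers: $15; on sellers: $18. (They sum to $33.)
The less price-elastic side of the market bears the larger share of a per-unit tax.

Consumers bear $15 per night; sellers bear $18 per night.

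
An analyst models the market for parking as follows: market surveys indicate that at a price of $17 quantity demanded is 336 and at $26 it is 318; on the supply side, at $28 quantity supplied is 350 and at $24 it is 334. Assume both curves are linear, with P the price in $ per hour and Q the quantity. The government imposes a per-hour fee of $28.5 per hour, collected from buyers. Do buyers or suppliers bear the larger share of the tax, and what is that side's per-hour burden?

Demand slope: (318 − 336)/(26 − 17) = -2, so Qd = 370 − 2P.
Supply slope: (334 − 350)/(24 − 28) = 4, so Qs = 4P + 238.
Before the tax: set 370 − 2P = 4P + 238 → P* = $22, Q* = 326.
With the tax collected from buyers, demand (in seller-price terms) shifts: Qd = 370 − 2(P + 28.5).
Solving gives Q = 288 with buyers paying $41 and suppliers receiving $12.5 (the $28.5 wedge).
Per-hour burden: buyers $19, suppliers $9.5.
Buyers take the larger share because demand is less price-elastic here (demand slope 2 vs supply slope 4).

Buyers bear the larger share: $19 per hour.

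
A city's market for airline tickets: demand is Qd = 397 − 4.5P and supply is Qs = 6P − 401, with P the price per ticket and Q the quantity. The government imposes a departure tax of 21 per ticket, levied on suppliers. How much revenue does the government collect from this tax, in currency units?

Tax revenue = 21.

Before the tax: set 397 − 4.5P = 6P − 401 → P* = 76, Q* = 55.
With the tax collected from suppliers, supply shifts: Qs = 6(P − 21) − 401.
Solving gives Q = 1 with consumers paying 88 and suppliers receiving 67 (the 21 wedge).
Revenue = t · Q = 21 · 1 = 21.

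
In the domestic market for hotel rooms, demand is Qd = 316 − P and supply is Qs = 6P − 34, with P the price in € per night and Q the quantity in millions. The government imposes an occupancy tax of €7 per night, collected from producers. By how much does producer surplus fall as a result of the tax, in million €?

Producer surplus falls by €263 million.

Before the tax: set 316 − P = 6P − 34 → P* = €50, Q* = 266.
With the tax collected from producers, supply shifts: Qs = 6(P − 7) − 34.
New equilibrium: consumers pay €56, producers receive €49, Q = 260. (Wedge: Pb − Ps = 7.)
ΔPS is the trapezoid between Q = 260 and Q = 266 of height €1: ½ · (266 + 260) · 1 = €263.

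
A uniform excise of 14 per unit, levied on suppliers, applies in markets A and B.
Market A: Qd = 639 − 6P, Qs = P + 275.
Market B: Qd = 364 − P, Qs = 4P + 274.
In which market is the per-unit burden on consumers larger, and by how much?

Market B, by 9.2.

Market A: pre-tax P* = 52, Q* = 327; post-tax Q = 315; per-unit burden on consumers = 2.
Market B: pre-tax P* = 18, Q* = 346; post-tax Q = 334.8; per-unit burden on consumers = 11.2.
Difference: 2 vs 11.2 → market B is larger by 9.2.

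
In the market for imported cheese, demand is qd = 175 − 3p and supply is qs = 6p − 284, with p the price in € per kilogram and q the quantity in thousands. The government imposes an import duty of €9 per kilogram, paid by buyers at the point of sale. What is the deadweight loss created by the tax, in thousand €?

Deadweight loss = €81 thousand.

Before the tax: set 175 − 3p = 6p − 284 → p* = €51, q* = 22.
With the tax collected from buyers, demand (in seller-price terms) shifts: qd = 175 − 3(p + 9).
New equilibrium: buyers pay €57, producers receive €48, q = 4. (Wedge: pb − ps = 9.)
Quantity falls by |ΔQ| = |22 − 4| = 18.
DWL = ½ · t · |ΔQ| = ½ · 9 · 18 = €81.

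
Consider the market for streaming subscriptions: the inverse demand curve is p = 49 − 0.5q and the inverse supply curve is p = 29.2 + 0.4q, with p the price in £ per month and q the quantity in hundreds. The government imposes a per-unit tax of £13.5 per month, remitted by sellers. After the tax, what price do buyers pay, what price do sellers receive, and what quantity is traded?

Buyers pay £45.5; sellers receive £32; quantity = 7.

Rewrite in direct form: qd = 98 − 2p and qs = 2.5p − 73.
Before the tax: set 98 − 2p = 2.5p − 73 → p* = £38, q* = 22.
With the tax collected from sellers, supply shifts: qs = 2.5(p − 13.5) − 73.
Solving gives q = 7 with buyers paying £45.5 and sellers receiving £32 (the £13.5 wedge).
The less price-elastic side of the market bears the larger share of a per-unit tax.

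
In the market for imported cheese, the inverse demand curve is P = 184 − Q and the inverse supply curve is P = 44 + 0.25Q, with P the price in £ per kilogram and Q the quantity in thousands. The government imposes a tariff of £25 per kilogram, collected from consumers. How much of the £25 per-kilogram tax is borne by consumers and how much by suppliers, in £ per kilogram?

Consumers bear £20 per kilogram; suppliers bear £5 per kilogram.

Rewrite in direct form: Qd = 184 − P and Qs = 4P − 176.
Without the tax, 184 − P = 4P − 176 gives 5P = 360, so P* = £72 and Q* = 112.
With the tax collected from consumers, demand (in seller-price terms) shifts: Qd = 184 − (P + 25).
Solving gives Q = 92 with consumers paying £92 and suppliers receiving £67 (the £25 wedge).
Burden on consumers: £20; on suppliers: £5. (They sum to £25.)
The less price-elastic side of the market bears the larger share of a per-unit tax.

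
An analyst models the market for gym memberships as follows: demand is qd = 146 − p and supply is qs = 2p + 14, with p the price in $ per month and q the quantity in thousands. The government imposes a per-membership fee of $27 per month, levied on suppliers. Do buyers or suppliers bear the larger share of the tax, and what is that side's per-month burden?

Buyers bear the larger share: $18 per month.

Before the tax: set 146 − p = 2p + 14 → p* = $44, q* = 102.
With the tax collected from suppliers, supply shifts: qs = 2(p − 27) + 14.
New equilibrium: buyers pay $62, suppliers receive $35, q = 84. (Wedge: pb − ps = 27.)
Per-month burden: buyers $18, suppliers $9.
Buyers take the larger share because demand is less price-elastic here (demand slope 1 vs supply slope 2).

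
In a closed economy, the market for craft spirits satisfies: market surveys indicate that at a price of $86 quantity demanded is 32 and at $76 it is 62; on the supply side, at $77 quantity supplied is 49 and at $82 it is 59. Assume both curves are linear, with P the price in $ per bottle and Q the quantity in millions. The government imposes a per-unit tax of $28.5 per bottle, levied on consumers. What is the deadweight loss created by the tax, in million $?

Deadweight loss = $487.35 million.

Demand slope: (62 − 32)/(76 − 86) = -3, so Qd = 290 − 3P.
Supply slope: (59 − 49)/(82 − 77) = 2, so Qs = 2P − 105.
Before the tax: set 290 − 3P = 2P − 105 → P* = $79, Q* = 53.
With the tax collected from consumers, demand (in seller-price terms) shifts: Qd = 290 − 3(P + 28.5).
New equilibrium: consumers pay $90.4, suppliers receive $61.9, Q = 18.8. (Wedge: Pb − Ps = 28.5.)
Quantity falls by |ΔQ| = |53 − 18.8| = 34.2.
DWL = ½ · t · |ΔQ| = ½ · 28.5 · 34.2 = $487.35.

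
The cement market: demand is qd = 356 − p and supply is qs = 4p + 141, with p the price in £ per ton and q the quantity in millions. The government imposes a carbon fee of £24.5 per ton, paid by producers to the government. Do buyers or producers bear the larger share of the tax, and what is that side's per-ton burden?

Without the tax, 356 − p = 4p + 141 gives 5p = 215, so p* = £43 and q* = 313.
With the tax collected from producers, supply shifts: qs = 4(p − 24.5) + 141.
New equilibrium: buyers pay £62.6, producers receive £38.1, q = 293.4. (Wedge: pb − ps = 24.5.)
Per-ton burden: buyers £19.6, producers £4.9.
Buyers take the larger share because demand is less price-elastic here (demand slope 1 vs supply slope 4).
The less price-elastic side of the market bears the larger share of a per-unit tax.

Buyers bear the larger share: £19.6 per ton.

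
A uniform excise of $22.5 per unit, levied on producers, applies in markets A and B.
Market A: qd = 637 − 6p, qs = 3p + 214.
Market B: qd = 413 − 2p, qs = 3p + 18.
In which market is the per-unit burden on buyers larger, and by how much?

Market A: pre-tax p* = $47, q* = 355; post-tax q = 310; per-unit burden on buyers = $7.5.
Market B: pre-tax p* = $79, q* = 255; post-tax q = 228; per-unit burden on buyers = $13.5.
Difference: $7.5 vs $13.5 → market B is larger by $6.

Market B, by $6.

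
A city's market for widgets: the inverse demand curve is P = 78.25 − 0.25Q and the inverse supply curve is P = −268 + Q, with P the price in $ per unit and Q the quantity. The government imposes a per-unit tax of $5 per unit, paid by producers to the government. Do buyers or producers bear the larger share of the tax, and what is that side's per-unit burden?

Producers bear the larger share: $4 per unit.

Inverting to Q(P) form: Qd = 313 − 4P; Qs = P + 268.
Without the tax, 313 − 4P = P + 268 gives 5P = 45, so P* = $9 and Q* = 277.
With the tax collected from producers, supply shifts: Qs = (P − 5) + 268.
Solving gives Q = 273 with buyers paying $10 and producers receiving $5 (the $5 wedge).
Per-unit burden: buyers $1, producers $4.
Producers take the larger share because supply is less price-elastic here (demand slope 4 vs supply slope 1).
The less price-elastic side of the market bears the larger share of a per-unit tax.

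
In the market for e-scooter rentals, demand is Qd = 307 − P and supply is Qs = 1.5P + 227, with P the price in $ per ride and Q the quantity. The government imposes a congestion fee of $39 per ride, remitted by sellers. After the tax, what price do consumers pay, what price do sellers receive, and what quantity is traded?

Without the tax, 307 − P = 1.5P + 227 gives 2.5P = 80, so P* = $32 and Q* = 275.
With the tax collected from sellers, supply shifts: Qs = 1.5(P − 39) + 227.
New equilibrium: consumers pay $55.4, sellers receive $16.4, Q = 251.6. (Wedge: Pb − Ps = 39.)

Consumers pay $55.4; sellers receive $16.4; quantity = 251.6.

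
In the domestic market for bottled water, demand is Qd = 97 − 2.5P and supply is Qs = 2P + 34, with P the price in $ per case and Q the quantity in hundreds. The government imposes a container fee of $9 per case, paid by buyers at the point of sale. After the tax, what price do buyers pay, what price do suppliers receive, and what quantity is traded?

Without the tax, 97 − 2.5P = 2P + 34 gives 4.5P = 63, so P* = $14 and Q* = 62.
With the tax collected from buyers, demand (in seller-price terms) shifts: Qd = 97 − 2.5(P + 9).
New equilibrium: buyers pay $18, suppliers receive $9, Q = 52. (Wedge: Pb − Ps = 9.)
The less price-elastic side of the market bears the larger share of a per-unit tax.

Buyers pay $18; suppliers receive $9; quantity = 52.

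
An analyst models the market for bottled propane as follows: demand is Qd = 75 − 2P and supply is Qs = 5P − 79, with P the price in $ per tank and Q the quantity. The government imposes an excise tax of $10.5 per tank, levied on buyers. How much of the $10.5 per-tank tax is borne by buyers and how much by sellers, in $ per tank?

Buyers bear $7.5 per tank; sellers bear $3 per tank.

Before the tax: set 75 − 2P = 5P − 79 → P* = $22, Q* = 31.
With the tax collected from buyers, demand (in seller-price terms) shifts: Qd = 75 − 2(P + 10.5).
New equilibrium: buyers pay $29.5, sellers receive $19, Q = 16. (Wedge: Pb − Ps = 10.5.)
Burden on buyers: $7.5; on sellers: $3. (They sum to $10.5.)
The less price-elastic side of the market bears the larger share of a per-unit tax.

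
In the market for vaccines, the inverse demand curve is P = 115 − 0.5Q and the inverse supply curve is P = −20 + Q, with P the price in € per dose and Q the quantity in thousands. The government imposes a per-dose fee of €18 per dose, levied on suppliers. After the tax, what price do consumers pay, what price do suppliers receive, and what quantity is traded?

Inverting to Q(P) form: Qd = 230 − 2P; Qs = P + 20.
Without the tax, 230 − 2P = P + 20 gives 3P = 210, so P* = €70 and Q* = 90.
With the tax collected from suppliers, supply shifts: Qs = (P − 18) + 20.
New equilibrium: consumers pay €76, suppliers receive €58, Q = 78. (Wedge: Pb − Ps = 18.)
The less price-elastic side of the market bears the larger share of a per-unit tax.

Consumers pay €76; suppliers receive €58; quantity = 78.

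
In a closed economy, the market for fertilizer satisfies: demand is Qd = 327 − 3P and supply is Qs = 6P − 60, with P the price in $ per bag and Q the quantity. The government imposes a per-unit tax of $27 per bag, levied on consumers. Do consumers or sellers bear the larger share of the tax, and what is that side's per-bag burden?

Consumers bear the larger share: $18 per bag.

Without the tax, 327 − 3P = 6P − 60 gives 9P = 387, so P* = $43 and Q* = 198.
With the tax collected from consumers, demand (in seller-price terms) shifts: Qd = 327 − 3(P + 27).
New equilibrium: consumers pay $61, sellers receive $34, Q = 144. (Wedge: Pb − Ps = 27.)
Per-bag burden: consumers $18, sellers $9.
Consumers take the larger share because demand is less price-elastic here (demand slope 3 vs supply slope 6).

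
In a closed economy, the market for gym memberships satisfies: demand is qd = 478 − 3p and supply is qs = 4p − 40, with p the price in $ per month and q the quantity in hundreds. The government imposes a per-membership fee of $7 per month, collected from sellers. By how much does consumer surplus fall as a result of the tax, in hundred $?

Consumer surplus falls by $1000 hundred.

Before the tax: set 478 − 3p = 4p − 40 → p* = $74, q* = 256.
With the tax collected from sellers, supply shifts: qs = 4(p − 7) − 40.
New equilibrium: consumers pay $78, sellers receive $71, q = 244. (Wedge: pb − ps = 7.)
ΔCS is the trapezoid between Q = 244 and Q = 256 of height $4: ½ · (256 + 244) · 4 = $1000.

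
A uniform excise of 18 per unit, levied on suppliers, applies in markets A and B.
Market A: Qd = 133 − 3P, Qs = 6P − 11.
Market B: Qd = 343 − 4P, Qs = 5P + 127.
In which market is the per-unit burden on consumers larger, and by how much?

Market A: pre-tax P* = 16, Q* = 85; post-tax Q = 49; per-unit burden on consumers = 12.
Market B: pre-tax P* = 24, Q* = 247; post-tax Q = 207; per-unit burden on consumers = 10.
Difference: 12 vs 10 → market A is larger by 2.

Market A, by 2.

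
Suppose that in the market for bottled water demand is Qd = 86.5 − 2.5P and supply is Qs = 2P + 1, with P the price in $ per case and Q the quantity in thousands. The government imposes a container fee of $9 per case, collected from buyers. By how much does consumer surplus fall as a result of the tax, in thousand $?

Before the tax: set 86.5 − 2.5P = 2P + 1 → P* = $19, Q* = 39.
With the tax collected from buyers, demand (in seller-price terms) shifts: Qd = 86.5 − 2.5(P + 9).
New equilibrium: buyers pay $23, suppliers receive $14, Q = 29. (Wedge: Pb − Ps = 9.)
ΔCS is the trapezoid between Q = 29 and Q = 39 of height $4: ½ · (39 + 29) · 4 = $136.

Consumer surplus falls by $136 thousand.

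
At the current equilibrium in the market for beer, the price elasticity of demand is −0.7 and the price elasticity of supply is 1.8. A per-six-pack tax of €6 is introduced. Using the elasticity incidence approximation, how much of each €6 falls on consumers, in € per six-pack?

Incidence ratio: consumers' share ≈ εs / (εs + |εd|) = 1.8 / (1.8 + 0.7) = 0.72.
So consumers bear ≈ 0.72 × €6 = €4.32; sellers bear €1.68.

Consumers bear ≈ €4.32 per six-pack.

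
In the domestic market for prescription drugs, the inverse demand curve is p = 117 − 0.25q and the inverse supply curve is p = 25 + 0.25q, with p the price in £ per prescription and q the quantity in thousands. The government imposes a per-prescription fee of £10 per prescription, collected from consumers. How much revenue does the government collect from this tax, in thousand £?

Tax revenue = £1640 thousand.

Rewrite in direct form: qd = 468 − 4p and qs = 4p − 100.
Without the tax, 468 − 4p = 4p − 100 gives 8p = 568, so p* = £71 and q* = 184.
With the tax collected from consumers, demand (in seller-price terms) shifts: qd = 468 − 4(p + 10).
Solving gives q = 164 with consumers paying £76 and suppliers receiving £66 (the £10 wedge).
Revenue = t · Q = 10 · 164 = £1640.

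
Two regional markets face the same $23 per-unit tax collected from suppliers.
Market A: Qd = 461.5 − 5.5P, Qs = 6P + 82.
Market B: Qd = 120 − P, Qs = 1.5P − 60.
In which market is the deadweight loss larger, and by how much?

Market A: pre-tax P* = $33, Q* = 280; post-tax Q = 214; deadweight loss = $759.
Market B: pre-tax P* = $72, Q* = 48; post-tax Q = 34.2; deadweight loss = $158.7.
Difference: $759 vs $158.7 → market A is larger by $600.3.

Market A, by $600.3.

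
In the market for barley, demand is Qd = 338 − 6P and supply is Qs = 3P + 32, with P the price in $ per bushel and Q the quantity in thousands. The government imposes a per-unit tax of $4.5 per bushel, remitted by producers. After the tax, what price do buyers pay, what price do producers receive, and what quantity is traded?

Without the tax, 338 − 6P = 3P + 32 gives 9P = 306, so P* = $34 and Q* = 134.
With the tax collected from producers, supply shifts: Qs = 3(P − 4.5) + 32.
Solving gives Q = 125 with buyers paying $35.5 and producers receiving $31 (the $4.5 wedge).
The less price-elastic side of the market bears the larger share of a per-unit tax.

Buyers pay $35.5; producers receive $31; quantity = 125.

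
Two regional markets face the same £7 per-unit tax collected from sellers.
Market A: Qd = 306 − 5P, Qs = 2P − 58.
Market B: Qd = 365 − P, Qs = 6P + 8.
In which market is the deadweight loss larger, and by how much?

Market A: pre-tax P* = £52, Q* = 46; post-tax Q = 36; deadweight loss = £35.
Market B: pre-tax P* = £51, Q* = 314; post-tax Q = 308; deadweight loss = £21.
Difference: £35 vs £21 → market A is larger by £14.

Market A, by £14.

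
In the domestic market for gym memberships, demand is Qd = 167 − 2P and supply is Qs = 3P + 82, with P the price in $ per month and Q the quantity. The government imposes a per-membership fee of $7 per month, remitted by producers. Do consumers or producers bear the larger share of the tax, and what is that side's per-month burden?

Consumers bear the larger share: $4.2 per month.

Without the tax, 167 − 2P = 3P + 82 gives 5P = 85, so P* = $17 and Q* = 133.
With the tax collected from producers, supply shifts: Qs = 3(P − 7) + 82.
Solving gives Q = 124.6 with consumers paying $21.2 and producers receiving $14.2 (the $7 wedge).
Per-month burden: consumers $4.2, producers $2.8.
Consumers take the larger share because demand is less price-elastic here (demand slope 2 vs supply slope 3).
The less price-elastic side of the market bears the larger share of a per-unit tax.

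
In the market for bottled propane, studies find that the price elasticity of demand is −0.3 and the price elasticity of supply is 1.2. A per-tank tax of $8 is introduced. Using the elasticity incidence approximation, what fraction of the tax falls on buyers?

Incidence ratio: buyers' share ≈ εs / (εs + |εd|) = 1.2 / (1.2 + 0.3) = 0.8.
Supply is the more elastic side, so buyers bear the larger share.

Buyers' share ≈ 0.8.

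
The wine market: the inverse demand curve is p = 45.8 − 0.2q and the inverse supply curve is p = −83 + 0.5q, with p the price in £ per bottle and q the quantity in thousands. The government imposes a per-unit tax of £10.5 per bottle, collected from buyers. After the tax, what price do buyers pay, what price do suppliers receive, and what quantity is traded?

Buyers pay £12; suppliers receive £1.5; quantity = 169.

Inverting to q(p) form: qd = 229 − 5p; qs = 2p + 166.
Without the tax, 229 − 5p = 2p + 166 gives 7p = 63, so p* = £9 and q* = 184.
With the tax collected from buyers, demand (in seller-price terms) shifts: qd = 229 − 5(p + 10.5).
Solving gives q = 169 with buyers paying £12 and suppliers receiving £1.5 (the £10.5 wedge).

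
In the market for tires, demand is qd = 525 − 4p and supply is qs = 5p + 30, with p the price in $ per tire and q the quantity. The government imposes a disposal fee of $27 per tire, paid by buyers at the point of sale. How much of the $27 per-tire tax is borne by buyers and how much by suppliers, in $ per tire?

Buyers bear $15 per tire; suppliers bear $12 per tire.

Without the tax, 525 − 4p = 5p + 30 gives 9p = 495, so p* = $55 and q* = 305.
With the tax collected from buyers, demand (in seller-price terms) shifts: qd = 525 − 4(p + 27).
New equilibrium: buyers pay $70, suppliers receive $43, q = 245. (Wedge: pb − ps = 27.)
Burden on buyers: $15; on suppliers: $12. (They sum to $27.)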